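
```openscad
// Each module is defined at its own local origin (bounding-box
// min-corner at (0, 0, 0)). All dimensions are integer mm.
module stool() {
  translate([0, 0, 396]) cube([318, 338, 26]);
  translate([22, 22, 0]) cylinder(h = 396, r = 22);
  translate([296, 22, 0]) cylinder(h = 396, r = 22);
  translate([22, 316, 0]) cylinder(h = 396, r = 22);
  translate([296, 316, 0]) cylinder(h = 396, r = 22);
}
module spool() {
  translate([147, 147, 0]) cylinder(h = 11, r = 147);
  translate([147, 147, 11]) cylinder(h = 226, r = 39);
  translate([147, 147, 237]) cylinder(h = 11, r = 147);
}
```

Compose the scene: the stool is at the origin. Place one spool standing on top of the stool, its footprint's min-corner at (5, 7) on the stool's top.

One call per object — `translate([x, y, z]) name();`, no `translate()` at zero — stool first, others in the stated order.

stool();
translate([5, 7, 422]) spool();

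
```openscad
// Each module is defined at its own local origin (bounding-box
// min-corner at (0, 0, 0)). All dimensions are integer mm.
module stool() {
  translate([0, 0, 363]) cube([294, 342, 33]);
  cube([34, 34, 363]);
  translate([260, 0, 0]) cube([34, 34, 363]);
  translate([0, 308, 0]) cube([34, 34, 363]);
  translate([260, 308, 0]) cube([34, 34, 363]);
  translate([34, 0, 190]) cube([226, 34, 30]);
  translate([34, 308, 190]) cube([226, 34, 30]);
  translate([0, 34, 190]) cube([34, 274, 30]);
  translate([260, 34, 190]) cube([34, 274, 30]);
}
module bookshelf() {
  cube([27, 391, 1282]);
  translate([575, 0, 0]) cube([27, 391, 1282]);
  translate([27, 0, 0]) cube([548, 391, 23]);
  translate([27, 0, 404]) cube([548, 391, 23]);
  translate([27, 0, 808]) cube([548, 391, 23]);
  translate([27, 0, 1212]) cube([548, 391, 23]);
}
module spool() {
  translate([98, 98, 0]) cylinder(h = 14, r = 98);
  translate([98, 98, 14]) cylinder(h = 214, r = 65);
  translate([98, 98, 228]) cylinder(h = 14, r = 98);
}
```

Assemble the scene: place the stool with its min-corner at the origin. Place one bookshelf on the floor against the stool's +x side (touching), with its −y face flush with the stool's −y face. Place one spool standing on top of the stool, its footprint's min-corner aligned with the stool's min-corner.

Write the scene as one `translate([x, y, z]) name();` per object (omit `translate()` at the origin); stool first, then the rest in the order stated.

stool();
translate([294, 0, 0]) bookshelf();
translate([0, 0, 396]) spool();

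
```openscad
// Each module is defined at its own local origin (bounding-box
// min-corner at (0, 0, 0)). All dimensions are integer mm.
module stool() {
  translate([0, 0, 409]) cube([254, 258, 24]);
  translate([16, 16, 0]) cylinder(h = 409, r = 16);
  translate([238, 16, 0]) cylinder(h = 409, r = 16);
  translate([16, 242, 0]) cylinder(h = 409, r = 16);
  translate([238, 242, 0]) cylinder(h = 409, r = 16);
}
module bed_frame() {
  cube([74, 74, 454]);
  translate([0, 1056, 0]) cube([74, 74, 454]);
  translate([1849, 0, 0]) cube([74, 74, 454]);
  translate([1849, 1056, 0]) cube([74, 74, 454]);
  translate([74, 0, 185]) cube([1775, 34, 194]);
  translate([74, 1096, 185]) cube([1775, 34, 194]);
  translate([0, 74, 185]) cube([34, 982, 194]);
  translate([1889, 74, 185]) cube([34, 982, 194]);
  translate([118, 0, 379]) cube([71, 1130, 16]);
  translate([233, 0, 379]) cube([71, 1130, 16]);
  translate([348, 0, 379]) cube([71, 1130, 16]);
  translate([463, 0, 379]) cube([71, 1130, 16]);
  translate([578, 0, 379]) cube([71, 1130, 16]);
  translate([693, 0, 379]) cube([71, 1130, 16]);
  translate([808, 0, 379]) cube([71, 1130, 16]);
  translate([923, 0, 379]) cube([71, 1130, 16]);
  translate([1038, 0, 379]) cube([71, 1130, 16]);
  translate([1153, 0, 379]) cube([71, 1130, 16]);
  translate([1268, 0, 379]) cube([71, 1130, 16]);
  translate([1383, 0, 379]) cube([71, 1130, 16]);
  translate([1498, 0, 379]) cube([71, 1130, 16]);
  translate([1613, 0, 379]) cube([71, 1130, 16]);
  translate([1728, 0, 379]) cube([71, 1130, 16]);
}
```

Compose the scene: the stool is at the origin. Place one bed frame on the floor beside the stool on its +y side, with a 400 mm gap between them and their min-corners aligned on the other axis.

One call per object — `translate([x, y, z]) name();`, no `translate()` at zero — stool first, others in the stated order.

stool();
translate([0, 658, 0]) bed_frame();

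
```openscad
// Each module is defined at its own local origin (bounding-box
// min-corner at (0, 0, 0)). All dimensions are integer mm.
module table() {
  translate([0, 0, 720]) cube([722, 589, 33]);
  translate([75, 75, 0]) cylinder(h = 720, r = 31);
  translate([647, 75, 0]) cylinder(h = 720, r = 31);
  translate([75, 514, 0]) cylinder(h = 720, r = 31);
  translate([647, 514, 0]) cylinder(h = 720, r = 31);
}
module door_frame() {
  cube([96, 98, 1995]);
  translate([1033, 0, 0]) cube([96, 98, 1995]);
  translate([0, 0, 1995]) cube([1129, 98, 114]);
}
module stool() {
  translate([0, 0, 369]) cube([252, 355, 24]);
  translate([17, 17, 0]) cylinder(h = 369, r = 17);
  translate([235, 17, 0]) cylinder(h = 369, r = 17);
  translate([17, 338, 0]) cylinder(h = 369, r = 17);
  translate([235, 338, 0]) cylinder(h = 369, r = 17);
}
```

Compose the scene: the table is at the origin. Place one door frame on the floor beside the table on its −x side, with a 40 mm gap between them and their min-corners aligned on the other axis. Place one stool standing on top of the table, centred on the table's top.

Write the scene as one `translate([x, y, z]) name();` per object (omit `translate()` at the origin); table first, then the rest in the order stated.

table();
translate([-1169, 0, 0]) door_frame();
translate([235, 117, 753]) stool();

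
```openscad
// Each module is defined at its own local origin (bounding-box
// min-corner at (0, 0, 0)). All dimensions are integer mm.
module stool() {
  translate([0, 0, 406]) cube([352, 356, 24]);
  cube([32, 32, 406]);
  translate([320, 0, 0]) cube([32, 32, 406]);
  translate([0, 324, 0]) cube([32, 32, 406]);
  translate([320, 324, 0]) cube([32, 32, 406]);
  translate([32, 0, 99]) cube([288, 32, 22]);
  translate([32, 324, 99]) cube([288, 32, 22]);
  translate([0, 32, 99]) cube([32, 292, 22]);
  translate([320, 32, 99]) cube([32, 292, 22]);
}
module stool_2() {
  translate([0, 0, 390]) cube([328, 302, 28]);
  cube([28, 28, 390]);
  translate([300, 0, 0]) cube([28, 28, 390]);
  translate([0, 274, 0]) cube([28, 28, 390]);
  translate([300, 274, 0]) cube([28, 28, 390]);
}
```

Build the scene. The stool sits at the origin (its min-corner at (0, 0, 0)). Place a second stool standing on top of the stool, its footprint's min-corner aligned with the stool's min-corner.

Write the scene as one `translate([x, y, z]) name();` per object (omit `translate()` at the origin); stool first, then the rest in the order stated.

stool();
translate([0, 0, 430]) stool_2();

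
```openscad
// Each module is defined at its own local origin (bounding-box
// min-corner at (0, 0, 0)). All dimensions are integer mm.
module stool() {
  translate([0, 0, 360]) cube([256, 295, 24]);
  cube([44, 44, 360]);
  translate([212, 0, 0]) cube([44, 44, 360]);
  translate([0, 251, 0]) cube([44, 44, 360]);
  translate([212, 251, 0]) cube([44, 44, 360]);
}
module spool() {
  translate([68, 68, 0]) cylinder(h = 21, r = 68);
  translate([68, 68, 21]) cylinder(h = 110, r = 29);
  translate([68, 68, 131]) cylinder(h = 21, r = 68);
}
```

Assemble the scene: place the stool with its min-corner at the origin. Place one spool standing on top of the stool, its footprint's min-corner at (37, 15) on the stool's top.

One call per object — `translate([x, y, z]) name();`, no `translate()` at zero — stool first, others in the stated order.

stool();
translate([37, 15, 384]) spool();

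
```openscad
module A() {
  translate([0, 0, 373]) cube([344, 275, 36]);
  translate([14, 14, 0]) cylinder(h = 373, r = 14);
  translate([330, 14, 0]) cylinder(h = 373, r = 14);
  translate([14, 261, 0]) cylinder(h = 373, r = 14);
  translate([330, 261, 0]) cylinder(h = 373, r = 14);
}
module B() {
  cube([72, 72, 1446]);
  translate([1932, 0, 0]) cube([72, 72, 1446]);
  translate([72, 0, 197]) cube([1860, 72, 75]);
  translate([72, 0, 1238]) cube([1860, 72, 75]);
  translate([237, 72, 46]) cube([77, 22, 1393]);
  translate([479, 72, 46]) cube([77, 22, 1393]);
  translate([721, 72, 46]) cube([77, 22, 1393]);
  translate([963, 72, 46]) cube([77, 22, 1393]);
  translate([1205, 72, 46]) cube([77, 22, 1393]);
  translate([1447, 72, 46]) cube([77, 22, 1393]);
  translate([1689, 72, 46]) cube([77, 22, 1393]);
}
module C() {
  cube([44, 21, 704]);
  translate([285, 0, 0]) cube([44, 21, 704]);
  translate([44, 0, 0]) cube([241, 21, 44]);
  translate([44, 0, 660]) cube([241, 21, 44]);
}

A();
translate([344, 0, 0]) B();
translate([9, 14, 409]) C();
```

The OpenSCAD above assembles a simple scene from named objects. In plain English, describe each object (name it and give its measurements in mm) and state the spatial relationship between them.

A is a four-legged stool. The seat is 344×275 mm, 36 mm thick, top at z = 409 mm. It stands on four round legs, each 28 mm in diameter, from z = 0 to the seat underside, each leg's axis is inset half a diameter from the nearest pair of seat edges (so the leg's bounding box is flush with the corner).

B is a fence section. Two 72×72 mm posts, 1446 mm tall, stand on the floor with a clear span of 1860 mm between their inner faces. Two horizontal rails of 72×75 mm section span the gap between the posts with their undersides at z = 197 mm and z = 1238 mm, flush with the posts' −y face. 7 pickets, each 77 mm wide, 22 mm thick and 1393 mm tall, are fixed to the +y face of the rails with their bottoms at z = 46 mm, evenly spaced across the span with equal gaps (rounded down to the nearest mm) at the −x end and between each pair — any rounding remainder accumulates at the +x end.

C is a rectangular picture frame lying in the x–z plane (depth along y). The opening is 241 mm wide (x) by 616 mm tall (z), surrounded by a border 44 mm wide on all four sides. The frame is 21 mm deep and is made of two full-height vertical stiles with two horizontal rails fitted between them.

The fence section is against the stool's +x side, with their −y faces flush. The picture frame is on top of the stool.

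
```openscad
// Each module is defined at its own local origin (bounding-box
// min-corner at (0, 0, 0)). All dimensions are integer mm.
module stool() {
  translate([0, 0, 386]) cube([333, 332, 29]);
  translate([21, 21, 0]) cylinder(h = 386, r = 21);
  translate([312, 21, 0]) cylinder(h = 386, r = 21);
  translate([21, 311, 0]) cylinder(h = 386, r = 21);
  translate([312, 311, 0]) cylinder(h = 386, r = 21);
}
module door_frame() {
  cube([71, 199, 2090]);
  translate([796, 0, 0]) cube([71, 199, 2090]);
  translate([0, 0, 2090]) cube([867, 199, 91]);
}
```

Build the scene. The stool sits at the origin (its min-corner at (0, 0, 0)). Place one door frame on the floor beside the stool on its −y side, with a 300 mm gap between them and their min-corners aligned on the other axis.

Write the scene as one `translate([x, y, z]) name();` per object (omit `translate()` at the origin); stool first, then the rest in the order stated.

stool();
translate([0, -499, 0]) door_frame();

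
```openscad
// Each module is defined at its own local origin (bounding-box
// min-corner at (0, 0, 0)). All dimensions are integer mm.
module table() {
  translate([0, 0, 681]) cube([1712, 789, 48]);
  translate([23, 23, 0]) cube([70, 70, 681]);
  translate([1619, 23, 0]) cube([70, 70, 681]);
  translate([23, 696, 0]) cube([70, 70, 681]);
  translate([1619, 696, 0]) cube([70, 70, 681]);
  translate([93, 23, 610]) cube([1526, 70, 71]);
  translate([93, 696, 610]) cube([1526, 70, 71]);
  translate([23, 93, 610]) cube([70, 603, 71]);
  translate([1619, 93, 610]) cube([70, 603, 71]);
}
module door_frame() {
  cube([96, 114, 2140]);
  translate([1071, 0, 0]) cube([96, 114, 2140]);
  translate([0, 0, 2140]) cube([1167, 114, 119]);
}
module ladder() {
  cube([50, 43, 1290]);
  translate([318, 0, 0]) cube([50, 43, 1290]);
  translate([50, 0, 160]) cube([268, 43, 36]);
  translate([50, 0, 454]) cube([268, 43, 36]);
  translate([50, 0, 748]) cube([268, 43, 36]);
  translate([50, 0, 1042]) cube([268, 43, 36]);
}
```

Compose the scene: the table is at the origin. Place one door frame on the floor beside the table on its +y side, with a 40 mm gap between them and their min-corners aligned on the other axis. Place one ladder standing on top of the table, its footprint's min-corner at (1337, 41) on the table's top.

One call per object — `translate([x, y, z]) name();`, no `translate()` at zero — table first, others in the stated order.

table();
translate([0, 829, 0]) door_frame();
translate([1337, 41, 729]) ladder();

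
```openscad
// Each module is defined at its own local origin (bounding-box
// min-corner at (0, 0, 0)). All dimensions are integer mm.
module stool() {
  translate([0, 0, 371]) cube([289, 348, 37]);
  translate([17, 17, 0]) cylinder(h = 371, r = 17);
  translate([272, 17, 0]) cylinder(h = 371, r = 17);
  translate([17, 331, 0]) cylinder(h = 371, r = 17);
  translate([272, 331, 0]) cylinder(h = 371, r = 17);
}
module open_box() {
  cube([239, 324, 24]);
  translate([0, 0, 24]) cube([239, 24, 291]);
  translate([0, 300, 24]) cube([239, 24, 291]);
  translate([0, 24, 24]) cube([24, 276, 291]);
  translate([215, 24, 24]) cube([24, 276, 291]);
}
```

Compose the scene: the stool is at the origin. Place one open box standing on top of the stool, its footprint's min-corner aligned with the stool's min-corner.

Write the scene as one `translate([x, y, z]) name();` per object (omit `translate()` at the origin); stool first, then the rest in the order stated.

stool();
translate([0, 0, 408]) open_box();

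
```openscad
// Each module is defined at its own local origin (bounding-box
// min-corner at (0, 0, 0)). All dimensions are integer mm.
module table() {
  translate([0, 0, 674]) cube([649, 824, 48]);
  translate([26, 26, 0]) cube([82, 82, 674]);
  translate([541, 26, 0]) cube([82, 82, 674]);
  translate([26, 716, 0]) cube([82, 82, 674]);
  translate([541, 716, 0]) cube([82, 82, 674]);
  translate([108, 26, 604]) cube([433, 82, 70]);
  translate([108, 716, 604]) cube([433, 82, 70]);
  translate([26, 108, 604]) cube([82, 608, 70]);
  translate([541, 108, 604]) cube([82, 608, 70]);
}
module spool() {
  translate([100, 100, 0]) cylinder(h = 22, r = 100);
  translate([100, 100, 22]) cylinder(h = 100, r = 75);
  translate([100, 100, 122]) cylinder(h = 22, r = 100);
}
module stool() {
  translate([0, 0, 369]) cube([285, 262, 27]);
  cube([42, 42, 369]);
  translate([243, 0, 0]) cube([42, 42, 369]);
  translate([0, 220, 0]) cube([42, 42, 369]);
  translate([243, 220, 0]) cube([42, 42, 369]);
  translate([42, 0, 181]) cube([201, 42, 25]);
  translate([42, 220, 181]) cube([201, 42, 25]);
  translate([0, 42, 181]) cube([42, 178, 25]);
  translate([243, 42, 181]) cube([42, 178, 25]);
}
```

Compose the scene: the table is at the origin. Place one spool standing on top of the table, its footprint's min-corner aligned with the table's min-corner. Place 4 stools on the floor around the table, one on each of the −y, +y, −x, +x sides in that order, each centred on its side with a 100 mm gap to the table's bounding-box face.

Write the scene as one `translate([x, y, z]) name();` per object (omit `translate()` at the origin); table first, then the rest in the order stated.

table();
translate([0, 0, 722]) spool();
translate([182, -362, 0]) stool();
translate([182, 924, 0]) stool();
translate([-385, 281, 0]) stool();
translate([749, 281, 0]) stool();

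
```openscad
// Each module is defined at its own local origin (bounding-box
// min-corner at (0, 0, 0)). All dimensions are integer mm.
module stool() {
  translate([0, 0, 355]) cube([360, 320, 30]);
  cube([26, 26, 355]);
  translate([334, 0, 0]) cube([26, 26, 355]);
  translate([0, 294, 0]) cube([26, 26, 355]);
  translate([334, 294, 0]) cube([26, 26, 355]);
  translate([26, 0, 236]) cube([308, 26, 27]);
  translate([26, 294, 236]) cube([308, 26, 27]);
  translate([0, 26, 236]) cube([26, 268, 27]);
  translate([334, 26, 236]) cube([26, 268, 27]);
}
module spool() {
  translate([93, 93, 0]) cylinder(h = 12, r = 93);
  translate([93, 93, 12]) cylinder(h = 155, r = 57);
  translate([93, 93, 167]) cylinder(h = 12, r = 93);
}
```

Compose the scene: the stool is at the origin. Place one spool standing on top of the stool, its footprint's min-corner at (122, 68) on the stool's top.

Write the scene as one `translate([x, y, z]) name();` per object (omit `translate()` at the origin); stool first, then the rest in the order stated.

stool();
translate([122, 68, 385]) spool();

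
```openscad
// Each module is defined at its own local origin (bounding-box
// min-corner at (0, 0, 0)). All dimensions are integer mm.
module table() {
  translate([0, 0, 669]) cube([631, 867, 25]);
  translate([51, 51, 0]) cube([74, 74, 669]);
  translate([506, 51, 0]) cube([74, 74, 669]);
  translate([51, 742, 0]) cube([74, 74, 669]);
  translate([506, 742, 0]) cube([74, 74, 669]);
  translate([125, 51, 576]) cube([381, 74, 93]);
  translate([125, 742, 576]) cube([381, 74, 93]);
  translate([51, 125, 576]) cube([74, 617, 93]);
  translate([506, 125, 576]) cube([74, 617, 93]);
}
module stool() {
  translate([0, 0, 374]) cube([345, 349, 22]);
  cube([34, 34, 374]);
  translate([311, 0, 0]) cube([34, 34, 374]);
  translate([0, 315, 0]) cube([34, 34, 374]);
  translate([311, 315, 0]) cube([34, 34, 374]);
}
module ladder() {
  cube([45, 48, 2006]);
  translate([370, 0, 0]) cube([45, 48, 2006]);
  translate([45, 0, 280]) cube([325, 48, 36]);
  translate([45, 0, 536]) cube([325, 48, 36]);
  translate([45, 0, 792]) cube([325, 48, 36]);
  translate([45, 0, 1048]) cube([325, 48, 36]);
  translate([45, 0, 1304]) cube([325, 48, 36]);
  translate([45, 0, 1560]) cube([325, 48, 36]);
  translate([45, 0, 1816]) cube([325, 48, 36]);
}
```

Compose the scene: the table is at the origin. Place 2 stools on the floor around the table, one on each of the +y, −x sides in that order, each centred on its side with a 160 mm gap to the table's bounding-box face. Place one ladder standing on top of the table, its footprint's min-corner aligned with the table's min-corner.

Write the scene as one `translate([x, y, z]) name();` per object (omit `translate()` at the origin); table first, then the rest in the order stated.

table();
translate([143, 1027, 0]) stool();
translate([-505, 259, 0]) stool();
translate([0, 0, 694]) ladder();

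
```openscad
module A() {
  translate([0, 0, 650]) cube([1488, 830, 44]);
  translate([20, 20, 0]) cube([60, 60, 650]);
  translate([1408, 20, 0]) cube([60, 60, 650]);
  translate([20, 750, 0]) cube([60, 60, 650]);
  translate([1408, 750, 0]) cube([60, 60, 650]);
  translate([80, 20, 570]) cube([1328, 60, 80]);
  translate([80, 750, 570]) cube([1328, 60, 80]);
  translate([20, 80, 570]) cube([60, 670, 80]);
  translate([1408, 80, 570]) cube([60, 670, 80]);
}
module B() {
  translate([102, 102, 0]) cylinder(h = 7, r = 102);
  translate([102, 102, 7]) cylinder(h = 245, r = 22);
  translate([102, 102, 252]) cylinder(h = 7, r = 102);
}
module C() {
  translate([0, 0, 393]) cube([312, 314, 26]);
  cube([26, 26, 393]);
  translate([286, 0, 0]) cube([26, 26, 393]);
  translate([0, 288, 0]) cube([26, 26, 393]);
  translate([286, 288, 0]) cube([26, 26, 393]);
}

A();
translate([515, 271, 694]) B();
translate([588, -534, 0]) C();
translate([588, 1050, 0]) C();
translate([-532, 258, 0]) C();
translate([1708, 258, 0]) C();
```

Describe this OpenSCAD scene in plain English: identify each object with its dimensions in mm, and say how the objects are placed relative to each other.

A is a table: top 1488 mm (x) × 830 mm (y), 44 mm thick, upper face at z = 694 mm, on four 60×60 mm square legs, each inset 20 mm from the nearest pair of top edges, running from z = 0 to the bottom of the top. Four apron rails, 60 mm thick and 80 mm tall, run between adjacent legs with their top edges flush with the underside of the top and their outer faces flush with the legs' outer faces.

B is a spool: two coaxial disc flanges of radius 102 mm and thickness 7 mm, joined by a core cylinder of radius 22 mm and height 245 mm. The lower flange rests on z = 0 and the three cylinders share a vertical axis.

C is a simple wooden stool: a rectangular seat 312 mm (x) by 314 mm (y), 26 mm thick, top face at z = 419 mm, on four square legs, each 26×26 mm in cross-section. The legs rest on z = 0, each flush with a corner of the seat.

The spool is on top of the table. Four stools sit around the table at the −y, +y, −x, +x sides.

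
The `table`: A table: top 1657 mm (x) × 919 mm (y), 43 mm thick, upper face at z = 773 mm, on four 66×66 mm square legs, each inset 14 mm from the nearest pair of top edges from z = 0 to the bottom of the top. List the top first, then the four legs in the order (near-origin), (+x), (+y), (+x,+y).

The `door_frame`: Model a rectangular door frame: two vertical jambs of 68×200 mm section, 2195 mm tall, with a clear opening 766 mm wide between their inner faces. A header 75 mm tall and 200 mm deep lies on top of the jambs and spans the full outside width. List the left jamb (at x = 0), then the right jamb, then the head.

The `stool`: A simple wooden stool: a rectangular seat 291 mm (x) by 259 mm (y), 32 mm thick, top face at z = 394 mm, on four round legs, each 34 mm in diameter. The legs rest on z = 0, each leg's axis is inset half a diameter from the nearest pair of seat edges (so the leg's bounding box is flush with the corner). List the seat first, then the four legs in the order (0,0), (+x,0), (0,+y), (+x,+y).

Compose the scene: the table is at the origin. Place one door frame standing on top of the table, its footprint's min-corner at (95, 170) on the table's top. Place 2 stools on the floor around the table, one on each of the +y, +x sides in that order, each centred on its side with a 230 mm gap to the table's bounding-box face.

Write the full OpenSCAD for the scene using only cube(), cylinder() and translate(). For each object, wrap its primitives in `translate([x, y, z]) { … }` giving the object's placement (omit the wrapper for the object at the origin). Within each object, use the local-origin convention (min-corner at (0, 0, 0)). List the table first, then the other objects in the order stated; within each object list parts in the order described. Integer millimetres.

translate([0, 0, 730]) cube([1657, 919, 43]);
translate([14, 14, 0]) cube([66, 66, 730]);
translate([1577, 14, 0]) cube([66, 66, 730]);
translate([14, 839, 0]) cube([66, 66, 730]);
translate([1577, 839, 0]) cube([66, 66, 730]);
translate([95, 170, 773]) {
  cube([68, 200, 2195]);
  translate([834, 0, 0]) cube([68, 200, 2195]);
  translate([0, 0, 2195]) cube([902, 200, 75]);
}
translate([683, 1149, 0]) {
  translate([0, 0, 362]) cube([291, 259, 32]);
  translate([17, 17, 0]) cylinder(h = 362, r = 17);
  translate([274, 17, 0]) cylinder(h = 362, r = 17);
  translate([17, 242, 0]) cylinder(h = 362, r = 17);
  translate([274, 242, 0]) cylinder(h = 362, r = 17);
}
translate([1887, 330, 0]) {
  translate([0, 0, 362]) cube([291, 259, 32]);
  translate([17, 17, 0]) cylinder(h = 362, r = 17);
  translate([274, 17, 0]) cylinder(h = 362, r = 17);
  translate([17, 242, 0]) cylinder(h = 362, r = 17);
  translate([274, 242, 0]) cylinder(h = 362, r = 17);
}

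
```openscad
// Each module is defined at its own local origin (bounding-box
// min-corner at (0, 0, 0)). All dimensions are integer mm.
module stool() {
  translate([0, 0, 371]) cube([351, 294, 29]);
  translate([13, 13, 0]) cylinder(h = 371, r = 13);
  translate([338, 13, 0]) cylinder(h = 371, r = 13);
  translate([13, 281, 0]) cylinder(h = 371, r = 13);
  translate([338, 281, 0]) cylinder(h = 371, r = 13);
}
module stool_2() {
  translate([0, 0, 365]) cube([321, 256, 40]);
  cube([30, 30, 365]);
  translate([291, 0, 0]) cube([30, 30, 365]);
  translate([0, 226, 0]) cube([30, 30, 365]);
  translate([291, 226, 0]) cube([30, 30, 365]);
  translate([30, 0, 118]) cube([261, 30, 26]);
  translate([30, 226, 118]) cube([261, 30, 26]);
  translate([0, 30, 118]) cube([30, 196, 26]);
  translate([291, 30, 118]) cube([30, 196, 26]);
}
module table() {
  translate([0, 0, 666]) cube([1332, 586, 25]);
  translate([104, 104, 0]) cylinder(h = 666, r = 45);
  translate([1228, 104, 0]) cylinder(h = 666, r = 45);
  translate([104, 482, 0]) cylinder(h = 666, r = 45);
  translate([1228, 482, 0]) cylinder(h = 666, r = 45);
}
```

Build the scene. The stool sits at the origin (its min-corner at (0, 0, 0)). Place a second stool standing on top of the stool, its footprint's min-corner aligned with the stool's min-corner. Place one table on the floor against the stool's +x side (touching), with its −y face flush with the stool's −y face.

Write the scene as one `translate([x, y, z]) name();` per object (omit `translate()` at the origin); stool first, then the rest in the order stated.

stool();
translate([0, 0, 400]) stool_2();
translate([351, 0, 0]) table();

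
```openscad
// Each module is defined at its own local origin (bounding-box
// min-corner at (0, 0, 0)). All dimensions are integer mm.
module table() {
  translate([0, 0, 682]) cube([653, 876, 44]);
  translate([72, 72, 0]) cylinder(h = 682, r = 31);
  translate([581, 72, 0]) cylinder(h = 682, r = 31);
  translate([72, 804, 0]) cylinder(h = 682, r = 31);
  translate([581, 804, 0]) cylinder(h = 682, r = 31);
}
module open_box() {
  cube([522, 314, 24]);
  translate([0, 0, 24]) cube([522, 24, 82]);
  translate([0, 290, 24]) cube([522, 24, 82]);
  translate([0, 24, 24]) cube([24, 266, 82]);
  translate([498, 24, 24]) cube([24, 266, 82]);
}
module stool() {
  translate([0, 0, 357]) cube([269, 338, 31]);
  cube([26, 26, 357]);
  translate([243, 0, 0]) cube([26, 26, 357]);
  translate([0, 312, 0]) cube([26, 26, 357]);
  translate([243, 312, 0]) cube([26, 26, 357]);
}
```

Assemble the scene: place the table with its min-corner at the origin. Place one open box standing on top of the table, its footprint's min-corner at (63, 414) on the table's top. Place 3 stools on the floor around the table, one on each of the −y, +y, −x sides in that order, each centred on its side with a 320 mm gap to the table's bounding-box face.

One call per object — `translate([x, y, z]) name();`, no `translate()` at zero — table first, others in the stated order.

table();
translate([63, 414, 726]) open_box();
translate([192, -658, 0]) stool();
translate([192, 1196, 0]) stool();
translate([-589, 269, 0]) stool();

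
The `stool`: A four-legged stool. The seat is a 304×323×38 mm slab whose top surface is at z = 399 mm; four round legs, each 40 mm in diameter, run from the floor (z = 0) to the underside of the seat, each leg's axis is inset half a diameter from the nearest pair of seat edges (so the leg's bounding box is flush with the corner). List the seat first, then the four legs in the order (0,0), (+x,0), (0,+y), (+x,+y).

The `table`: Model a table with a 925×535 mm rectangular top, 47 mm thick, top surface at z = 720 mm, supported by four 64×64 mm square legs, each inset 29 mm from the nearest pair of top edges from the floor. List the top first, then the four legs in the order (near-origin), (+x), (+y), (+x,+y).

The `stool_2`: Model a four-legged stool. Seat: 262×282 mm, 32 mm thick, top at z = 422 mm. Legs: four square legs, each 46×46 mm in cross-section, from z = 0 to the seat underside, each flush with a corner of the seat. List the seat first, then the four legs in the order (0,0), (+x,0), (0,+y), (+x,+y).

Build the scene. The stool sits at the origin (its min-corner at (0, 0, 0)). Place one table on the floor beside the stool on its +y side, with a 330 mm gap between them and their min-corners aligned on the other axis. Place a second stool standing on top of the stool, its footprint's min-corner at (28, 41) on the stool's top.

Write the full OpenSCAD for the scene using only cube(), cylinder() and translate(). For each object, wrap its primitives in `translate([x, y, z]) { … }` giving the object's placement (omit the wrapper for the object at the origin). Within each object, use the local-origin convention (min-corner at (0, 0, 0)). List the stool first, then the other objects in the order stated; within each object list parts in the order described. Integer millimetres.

translate([0, 0, 361]) cube([304, 323, 38]);
translate([20, 20, 0]) cylinder(h = 361, r = 20);
translate([284, 20, 0]) cylinder(h = 361, r = 20);
translate([20, 303, 0]) cylinder(h = 361, r = 20);
translate([284, 303, 0]) cylinder(h = 361, r = 20);
translate([0, 653, 0]) {
  translate([0, 0, 673]) cube([925, 535, 47]);
  translate([29, 29, 0]) cube([64, 64, 673]);
  translate([832, 29, 0]) cube([64, 64, 673]);
  translate([29, 442, 0]) cube([64, 64, 673]);
  translate([832, 442, 0]) cube([64, 64, 673]);
}
translate([28, 41, 399]) {
  translate([0, 0, 390]) cube([262, 282, 32]);
  cube([46, 46, 390]);
  translate([216, 0, 0]) cube([46, 46, 390]);
  translate([0, 236, 0]) cube([46, 46, 390]);
  translate([216, 236, 0]) cube([46, 46, 390]);
}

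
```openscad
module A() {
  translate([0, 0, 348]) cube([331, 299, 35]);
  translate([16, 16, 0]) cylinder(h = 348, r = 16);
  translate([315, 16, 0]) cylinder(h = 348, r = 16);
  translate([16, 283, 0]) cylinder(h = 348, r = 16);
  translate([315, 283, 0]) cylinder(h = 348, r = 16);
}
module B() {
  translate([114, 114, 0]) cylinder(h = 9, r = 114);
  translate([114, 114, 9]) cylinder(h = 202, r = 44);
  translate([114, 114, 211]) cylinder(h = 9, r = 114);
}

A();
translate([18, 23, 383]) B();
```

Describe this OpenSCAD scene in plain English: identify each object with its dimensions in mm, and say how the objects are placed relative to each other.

A is a four-legged stool. The seat is a 331×299×35 mm slab whose top surface is at z = 383 mm; four round legs, each 32 mm in diameter, run from the floor (z = 0) to the underside of the seat, each leg's axis is inset half a diameter from the nearest pair of seat edges (so the leg's bounding box is flush with the corner).

B is a spool: two coaxial disc flanges of radius 114 mm and thickness 9 mm, joined by a core cylinder of radius 44 mm and height 202 mm. The lower flange rests on z = 0 and the three cylinders share a vertical axis.

The spool is on top of the stool.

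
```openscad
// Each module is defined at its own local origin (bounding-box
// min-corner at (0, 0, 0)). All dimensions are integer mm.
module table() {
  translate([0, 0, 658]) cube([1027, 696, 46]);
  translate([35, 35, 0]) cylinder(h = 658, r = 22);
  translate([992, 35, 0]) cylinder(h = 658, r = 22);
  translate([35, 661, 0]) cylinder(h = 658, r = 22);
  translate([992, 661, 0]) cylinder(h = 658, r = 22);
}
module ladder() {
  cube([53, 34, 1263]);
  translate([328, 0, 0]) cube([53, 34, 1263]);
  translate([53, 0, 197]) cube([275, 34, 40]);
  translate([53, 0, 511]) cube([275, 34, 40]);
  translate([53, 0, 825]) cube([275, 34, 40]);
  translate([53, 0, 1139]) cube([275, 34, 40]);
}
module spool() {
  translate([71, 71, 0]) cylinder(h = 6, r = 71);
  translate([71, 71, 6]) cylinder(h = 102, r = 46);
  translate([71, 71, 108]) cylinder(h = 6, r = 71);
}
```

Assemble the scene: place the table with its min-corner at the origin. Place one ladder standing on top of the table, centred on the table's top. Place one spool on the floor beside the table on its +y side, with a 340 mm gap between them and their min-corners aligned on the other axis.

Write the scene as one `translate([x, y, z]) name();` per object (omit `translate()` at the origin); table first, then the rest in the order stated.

table();
translate([323, 331, 704]) ladder();
translate([0, 1036, 0]) spool();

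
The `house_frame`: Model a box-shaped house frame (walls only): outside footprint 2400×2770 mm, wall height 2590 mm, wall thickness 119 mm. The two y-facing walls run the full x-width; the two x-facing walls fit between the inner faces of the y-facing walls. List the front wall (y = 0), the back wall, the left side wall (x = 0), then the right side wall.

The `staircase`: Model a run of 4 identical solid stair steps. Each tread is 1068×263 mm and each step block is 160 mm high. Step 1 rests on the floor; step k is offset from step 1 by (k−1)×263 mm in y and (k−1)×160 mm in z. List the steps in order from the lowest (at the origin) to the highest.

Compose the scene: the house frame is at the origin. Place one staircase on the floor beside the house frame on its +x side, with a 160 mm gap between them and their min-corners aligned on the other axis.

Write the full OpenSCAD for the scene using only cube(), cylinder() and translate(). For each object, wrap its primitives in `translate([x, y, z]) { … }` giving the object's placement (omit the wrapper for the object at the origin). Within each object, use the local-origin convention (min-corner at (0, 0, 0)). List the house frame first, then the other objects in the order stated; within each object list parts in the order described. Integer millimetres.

cube([2400, 119, 2590]);
translate([0, 2651, 0]) cube([2400, 119, 2590]);
translate([0, 119, 0]) cube([119, 2532, 2590]);
translate([2281, 119, 0]) cube([119, 2532, 2590]);
translate([2560, 0, 0]) {
  cube([1068, 263, 160]);
  translate([0, 263, 160]) cube([1068, 263, 160]);
  translate([0, 526, 320]) cube([1068, 263, 160]);
  translate([0, 789, 480]) cube([1068, 263, 160]);
}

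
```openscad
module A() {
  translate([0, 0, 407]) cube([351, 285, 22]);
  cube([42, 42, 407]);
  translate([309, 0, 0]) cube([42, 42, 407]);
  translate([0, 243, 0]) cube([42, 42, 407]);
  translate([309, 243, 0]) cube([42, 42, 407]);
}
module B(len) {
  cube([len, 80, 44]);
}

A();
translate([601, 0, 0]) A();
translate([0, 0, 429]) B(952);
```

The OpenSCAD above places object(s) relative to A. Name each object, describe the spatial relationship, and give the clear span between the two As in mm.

Second stool starts at x = 601; first ends at x = 351; clear span = 601 − 351 = 250 mm.

A is a stool. B is a beam. A beam spans the tops of two stools. The clear span between the two stools is 250 mm.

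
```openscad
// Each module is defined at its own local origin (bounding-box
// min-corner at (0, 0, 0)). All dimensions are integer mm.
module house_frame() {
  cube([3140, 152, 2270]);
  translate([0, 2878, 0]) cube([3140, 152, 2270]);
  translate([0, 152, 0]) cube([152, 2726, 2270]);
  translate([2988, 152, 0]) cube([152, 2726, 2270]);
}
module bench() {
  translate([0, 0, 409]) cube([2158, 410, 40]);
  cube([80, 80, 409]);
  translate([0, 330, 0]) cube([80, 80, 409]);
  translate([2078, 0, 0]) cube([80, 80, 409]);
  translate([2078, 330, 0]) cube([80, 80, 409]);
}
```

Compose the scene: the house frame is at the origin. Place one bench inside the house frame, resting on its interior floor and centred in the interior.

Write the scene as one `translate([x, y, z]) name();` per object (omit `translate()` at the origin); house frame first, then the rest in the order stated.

house_frame();
translate([491, 1310, 0]) bench();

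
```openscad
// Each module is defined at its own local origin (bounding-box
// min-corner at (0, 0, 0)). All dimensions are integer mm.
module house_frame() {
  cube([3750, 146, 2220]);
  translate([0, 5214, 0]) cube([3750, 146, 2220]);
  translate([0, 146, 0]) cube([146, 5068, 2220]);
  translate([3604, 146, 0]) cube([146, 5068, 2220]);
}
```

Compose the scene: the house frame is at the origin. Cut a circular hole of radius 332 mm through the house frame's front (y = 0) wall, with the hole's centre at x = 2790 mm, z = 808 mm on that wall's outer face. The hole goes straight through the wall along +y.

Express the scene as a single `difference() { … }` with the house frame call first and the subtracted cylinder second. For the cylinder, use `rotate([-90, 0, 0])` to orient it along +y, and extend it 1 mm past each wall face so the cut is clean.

difference() {
  house_frame();
  translate([2790, -1, 808]) rotate([-90, 0, 0]) cylinder(h = 148, r = 332);
}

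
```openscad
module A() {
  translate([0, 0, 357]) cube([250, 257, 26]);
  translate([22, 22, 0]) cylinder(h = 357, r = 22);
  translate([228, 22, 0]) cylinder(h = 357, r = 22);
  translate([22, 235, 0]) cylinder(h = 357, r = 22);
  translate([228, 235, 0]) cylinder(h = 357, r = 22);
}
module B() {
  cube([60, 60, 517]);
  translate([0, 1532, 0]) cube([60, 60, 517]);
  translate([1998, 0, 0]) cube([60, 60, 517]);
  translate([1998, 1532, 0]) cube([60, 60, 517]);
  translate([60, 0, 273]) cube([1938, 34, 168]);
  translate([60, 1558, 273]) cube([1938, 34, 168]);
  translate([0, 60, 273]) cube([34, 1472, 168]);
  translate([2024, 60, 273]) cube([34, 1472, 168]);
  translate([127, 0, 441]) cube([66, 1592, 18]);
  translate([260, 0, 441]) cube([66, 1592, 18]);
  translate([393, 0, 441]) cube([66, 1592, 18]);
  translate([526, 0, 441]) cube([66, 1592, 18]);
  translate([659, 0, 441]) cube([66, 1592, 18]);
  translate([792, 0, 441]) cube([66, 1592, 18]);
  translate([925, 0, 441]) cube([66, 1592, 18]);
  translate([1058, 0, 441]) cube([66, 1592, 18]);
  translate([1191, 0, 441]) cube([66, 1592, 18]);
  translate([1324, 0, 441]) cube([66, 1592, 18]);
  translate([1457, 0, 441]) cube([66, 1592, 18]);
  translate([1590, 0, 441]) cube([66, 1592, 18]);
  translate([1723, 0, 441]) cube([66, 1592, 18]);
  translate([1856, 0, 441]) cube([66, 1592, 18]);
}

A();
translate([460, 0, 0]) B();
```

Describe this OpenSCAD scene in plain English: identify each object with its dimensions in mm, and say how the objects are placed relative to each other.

A is a simple wooden stool: a rectangular seat 250 mm (x) by 257 mm (y), 26 mm thick, top face at z = 383 mm, on four round legs, each 44 mm in diameter. The legs rest on z = 0, each leg's axis is inset half a diameter from the nearest pair of seat edges (so the leg's bounding box is flush with the corner).

B is a bed frame 2058 mm long (x) by 1592 mm wide (y). Four 60×60 mm corner posts, 517 mm tall, at the corners of the footprint. Four rails of 34 mm thickness and 168 mm height run between adjacent posts with their undersides at z = 273 mm, their outer faces flush with the outside of the frame (the two x-running rails run between the posts' inner faces; the two y-running rails run between the posts' inner faces). 14 slats, each 66 mm wide (x) and 18 mm thick, lie across the top of the two x-running rails, running the full 1592 mm width of the frame in y; the slats are evenly spaced along x between the inner faces of the end posts with equal gaps (rounded down to the nearest mm) at the −x end and between each pair — any rounding remainder accumulates at the +x end.

The bed frame is on the floor beside the stool on its +x side.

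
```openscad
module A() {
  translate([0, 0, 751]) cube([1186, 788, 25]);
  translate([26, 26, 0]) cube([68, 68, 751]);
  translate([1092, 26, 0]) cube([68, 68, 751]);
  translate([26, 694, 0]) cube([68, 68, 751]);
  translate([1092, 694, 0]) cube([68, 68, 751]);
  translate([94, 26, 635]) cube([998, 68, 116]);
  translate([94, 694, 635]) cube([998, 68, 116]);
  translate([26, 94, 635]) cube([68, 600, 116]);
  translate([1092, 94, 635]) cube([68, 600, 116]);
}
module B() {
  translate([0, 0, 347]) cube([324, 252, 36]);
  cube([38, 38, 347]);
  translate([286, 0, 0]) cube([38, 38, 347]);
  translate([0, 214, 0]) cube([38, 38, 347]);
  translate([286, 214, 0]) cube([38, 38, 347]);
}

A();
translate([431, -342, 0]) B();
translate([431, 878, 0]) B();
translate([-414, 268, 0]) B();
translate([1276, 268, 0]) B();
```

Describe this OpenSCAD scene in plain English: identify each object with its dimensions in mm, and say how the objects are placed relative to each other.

A is a table with a 1186×788 mm rectangular top, 25 mm thick, top surface at z = 776 mm, supported by four 68×68 mm square legs, each inset 26 mm from the nearest pair of top edges, running from the floor. Four apron rails, 68 mm thick and 116 mm tall, run between adjacent legs with their top edges flush with the underside of the top and their outer faces flush with the legs' outer faces.

B is a four-legged stool. The seat is a 324×252×36 mm slab whose top surface is at z = 383 mm; four square legs, each 38×38 mm in cross-section, run from the floor (z = 0) to the underside of the seat, each flush with a corner of the seat.

Four stools sit around the table at the −y, +y, −x, +x sides.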